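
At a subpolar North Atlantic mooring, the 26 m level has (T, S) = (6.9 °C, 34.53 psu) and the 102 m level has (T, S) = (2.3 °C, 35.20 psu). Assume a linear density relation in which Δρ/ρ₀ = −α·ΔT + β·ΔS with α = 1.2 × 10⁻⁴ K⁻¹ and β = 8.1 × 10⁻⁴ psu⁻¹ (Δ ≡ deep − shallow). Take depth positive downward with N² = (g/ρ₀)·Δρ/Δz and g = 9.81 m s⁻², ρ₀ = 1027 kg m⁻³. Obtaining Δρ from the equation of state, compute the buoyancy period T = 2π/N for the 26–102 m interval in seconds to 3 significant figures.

529 s

ΔT = -4.6 K, ΔS = +0.67 psu (deep − shallow).
Δρ/ρ₀ = −αΔT + βΔS = 5.52 × 10⁻⁴ + 5.427 × 10⁻⁴ = 1.0947 × 10⁻³, so Δρ ≈ 1.124 kg m⁻³.
N² = (g/ρ₀)·Δρ/Δz = g·(Δρ/ρ₀)/Δz = 9.81 × 1.0947 × 10⁻³ / 76 = 1.4130 × 10⁻⁴ s⁻².
N = √(1.4130 × 10⁻⁴) = 0.011887 rad s⁻¹ → T = 2π/N = 528.58 s ≈ 529 s.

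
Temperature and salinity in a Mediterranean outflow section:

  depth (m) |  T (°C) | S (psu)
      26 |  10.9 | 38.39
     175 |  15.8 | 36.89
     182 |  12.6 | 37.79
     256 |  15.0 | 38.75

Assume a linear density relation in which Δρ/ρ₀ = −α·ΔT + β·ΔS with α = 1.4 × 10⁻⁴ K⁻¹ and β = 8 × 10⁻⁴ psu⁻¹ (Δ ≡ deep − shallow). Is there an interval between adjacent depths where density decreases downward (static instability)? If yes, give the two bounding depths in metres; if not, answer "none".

26–175 m

Evaluate Δρ/ρ₀ = −αΔT + βΔS across each adjacent pair:
  26–175 m: −αΔT+βΔS = −(1.4 × 10⁻⁴)(+4.9)+(8 × 10⁻⁴)(-1.50) = -1.9 × 10⁻³ → UNSTABLE
  175–182 m: −αΔT+βΔS = −(1.4 × 10⁻⁴)(-3.2)+(8 × 10⁻⁴)(+0.90) = 1.2 × 10⁻³ → stable
  182–256 m: −αΔT+βΔS = −(1.4 × 10⁻⁴)(+2.4)+(8 × 10⁻⁴)(+0.96) = 4.3 × 10⁻⁴ → stable
The 26–175 m interval has Δρ < 0: lighter water underlies denser water.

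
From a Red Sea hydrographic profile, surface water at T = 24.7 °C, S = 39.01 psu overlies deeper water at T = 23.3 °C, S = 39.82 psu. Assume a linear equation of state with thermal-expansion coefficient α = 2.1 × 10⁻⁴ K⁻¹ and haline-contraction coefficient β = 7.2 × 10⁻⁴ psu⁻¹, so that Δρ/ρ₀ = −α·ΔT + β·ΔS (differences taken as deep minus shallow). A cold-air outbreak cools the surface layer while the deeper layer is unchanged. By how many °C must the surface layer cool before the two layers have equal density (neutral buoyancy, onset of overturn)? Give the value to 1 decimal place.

4.2 °C

Neutral buoyancy requires Δρ = 0, i.e. −α(T_deep − T_surf′) + β(S_deep − S_surf) = 0.
T_surf′ = T_deep − (β/α)·ΔS = 23.3 − (7.2 × 10⁻⁴/2.1 × 10⁻⁴)·(+0.81) = 20.523 °C.
Cooling required: 24.7 − (20.523) = 4.177 °C.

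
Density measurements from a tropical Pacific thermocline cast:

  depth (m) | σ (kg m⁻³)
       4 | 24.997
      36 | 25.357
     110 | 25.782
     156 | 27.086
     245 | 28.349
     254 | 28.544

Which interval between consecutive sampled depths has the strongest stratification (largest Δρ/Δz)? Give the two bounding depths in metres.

Compute the density gradient over each adjacent pair:
  4–36 m: Δρ/Δz = 0.360/32 = 0.011 kg m⁻⁴
  36–110 m: Δρ/Δz = 0.425/74 = 5.7 × 10⁻³ kg m⁻⁴
  110–156 m: Δρ/Δz = 1.304/46 = 0.028 kg m⁻⁴
  156–245 m: Δρ/Δz = 1.263/89 = 0.014 kg m⁻⁴
  245–254 m: Δρ/Δz = 0.195/9 = 0.022 kg m⁻⁴
The largest gradient is in the 110–156 m interval — the pycnocline.

110–156 m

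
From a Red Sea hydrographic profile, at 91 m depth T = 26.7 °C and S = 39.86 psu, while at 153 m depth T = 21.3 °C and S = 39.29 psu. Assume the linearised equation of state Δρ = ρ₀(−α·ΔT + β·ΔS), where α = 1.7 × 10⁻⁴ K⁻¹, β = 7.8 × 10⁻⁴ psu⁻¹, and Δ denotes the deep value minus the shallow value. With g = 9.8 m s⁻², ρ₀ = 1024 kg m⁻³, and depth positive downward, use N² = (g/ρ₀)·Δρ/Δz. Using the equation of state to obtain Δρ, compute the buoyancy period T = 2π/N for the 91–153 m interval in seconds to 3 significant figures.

ΔT = -5.4 K, ΔS = -0.57 psu (deep − shallow).
Δρ/ρ₀ = −αΔT + βΔS = 9.18 × 10⁻⁴ − 4.446 × 10⁻⁴ = 4.734 × 10⁻⁴, so Δρ ≈ 0.4848 kg m⁻³.
N² = (g/ρ₀)·Δρ/Δz = g·(Δρ/ρ₀)/Δz = 9.8 × 4.734 × 10⁻⁴ / 62 = 7.4828 × 10⁻⁵ s⁻².
N = √(7.4828 × 10⁻⁵) = 8.6503 × 10⁻³ rad s⁻¹ → T = 2π/N = 726.35 s ≈ 726 s.

726 s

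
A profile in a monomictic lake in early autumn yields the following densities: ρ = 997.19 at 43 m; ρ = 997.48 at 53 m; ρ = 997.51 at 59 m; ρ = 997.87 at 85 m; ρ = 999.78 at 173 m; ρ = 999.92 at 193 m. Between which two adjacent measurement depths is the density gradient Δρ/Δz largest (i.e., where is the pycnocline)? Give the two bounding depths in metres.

43–53 m

Compute the density gradient over each adjacent pair:
  43–53 m: Δρ/Δz = 0.29/10 = 0.029 kg m⁻⁴
  53–59 m: Δρ/Δz = 0.03/6 = 5.0 × 10⁻³ kg m⁻⁴
  59–85 m: Δρ/Δz = 0.36/26 = 0.014 kg m⁻⁴
  85–173 m: Δρ/Δz = 1.91/88 = 0.022 kg m⁻⁴
  173–193 m: Δρ/Δz = 0.14/20 = 7.0 × 10⁻³ kg m⁻⁴
The largest gradient is in the 43–53 m interval — the pycnocline.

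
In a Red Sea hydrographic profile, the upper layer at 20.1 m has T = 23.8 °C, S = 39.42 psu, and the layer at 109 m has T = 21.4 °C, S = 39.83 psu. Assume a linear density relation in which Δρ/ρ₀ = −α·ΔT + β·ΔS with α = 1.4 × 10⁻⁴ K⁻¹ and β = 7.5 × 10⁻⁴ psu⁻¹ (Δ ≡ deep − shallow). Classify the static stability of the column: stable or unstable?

ΔT = 21.4 − 23.8 = -2.4 K and ΔS = 39.83 − 39.42 = +0.41 psu (deep − shallow).
−αΔT = 3.36 × 10⁻⁴; βΔS = 3.075 × 10⁻⁴; sum Δρ/ρ₀ = 6.435 × 10⁻⁴.
Δρ/ρ₀ > 0, so Δρ > 0: deeper water is denser → statically stable.

stable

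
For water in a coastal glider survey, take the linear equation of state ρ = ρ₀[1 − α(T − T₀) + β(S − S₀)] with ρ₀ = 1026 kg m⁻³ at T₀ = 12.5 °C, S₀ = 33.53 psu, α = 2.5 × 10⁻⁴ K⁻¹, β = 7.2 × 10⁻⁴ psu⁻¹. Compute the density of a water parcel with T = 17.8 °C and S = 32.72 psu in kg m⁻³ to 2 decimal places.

T − T₀ = +5.3 K, S − S₀ = -0.81 psu.
Bracket = 1 − α·(+5.3) + β·(-0.81) = 1 + (-1.9082 × 10⁻³) = 0.9980918.
ρ = 1026 × 0.9980918 = 1024.04 kg m⁻³.

1024.04 kg m⁻³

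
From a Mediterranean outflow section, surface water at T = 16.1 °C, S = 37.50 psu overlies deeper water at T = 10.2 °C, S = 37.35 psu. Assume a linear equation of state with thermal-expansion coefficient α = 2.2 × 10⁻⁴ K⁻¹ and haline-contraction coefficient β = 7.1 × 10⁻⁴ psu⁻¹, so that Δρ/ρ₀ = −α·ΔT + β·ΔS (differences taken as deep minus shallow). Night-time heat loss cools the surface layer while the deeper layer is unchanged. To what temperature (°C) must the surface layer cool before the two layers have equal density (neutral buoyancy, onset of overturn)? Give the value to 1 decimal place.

10.7 °C

Neutral buoyancy requires Δρ = 0, i.e. −α(T_deep − T_surf′) + β(S_deep − S_surf) = 0.
T_surf′ = T_deep − (β/α)·ΔS = 10.2 − (7.1 × 10⁻⁴/2.2 × 10⁻⁴)·(-0.15) = 10.684 °C.
Cooling required: 16.1 − (10.684) = 5.416 °C.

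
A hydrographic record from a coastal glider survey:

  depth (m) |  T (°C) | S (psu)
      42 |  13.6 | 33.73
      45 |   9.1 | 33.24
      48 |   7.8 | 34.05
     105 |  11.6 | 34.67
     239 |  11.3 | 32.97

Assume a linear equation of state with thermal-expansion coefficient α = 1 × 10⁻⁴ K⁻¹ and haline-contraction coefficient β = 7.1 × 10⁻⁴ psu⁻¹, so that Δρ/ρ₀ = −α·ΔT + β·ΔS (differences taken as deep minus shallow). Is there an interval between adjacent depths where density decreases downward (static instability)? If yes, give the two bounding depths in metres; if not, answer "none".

Evaluate Δρ/ρ₀ = −αΔT + βΔS across each adjacent pair:
  42–45 m: −αΔT+βΔS = −(1 × 10⁻⁴)(-4.5)+(7.1 × 10⁻⁴)(-0.49) = 1.0 × 10⁻⁴ → stable
  45–48 m: −αΔT+βΔS = −(1 × 10⁻⁴)(-1.3)+(7.1 × 10⁻⁴)(+0.81) = 7.1 × 10⁻⁴ → stable
  48–105 m: −αΔT+βΔS = −(1 × 10⁻⁴)(+3.8)+(7.1 × 10⁻⁴)(+0.62) = 6.0 × 10⁻⁵ → stable
  105–239 m: −αΔT+βΔS = −(1 × 10⁻⁴)(-0.3)+(7.1 × 10⁻⁴)(-1.70) = -1.2 × 10⁻³ → UNSTABLE
The 105–239 m interval has Δρ < 0: lighter water underlies denser water.

105–239 m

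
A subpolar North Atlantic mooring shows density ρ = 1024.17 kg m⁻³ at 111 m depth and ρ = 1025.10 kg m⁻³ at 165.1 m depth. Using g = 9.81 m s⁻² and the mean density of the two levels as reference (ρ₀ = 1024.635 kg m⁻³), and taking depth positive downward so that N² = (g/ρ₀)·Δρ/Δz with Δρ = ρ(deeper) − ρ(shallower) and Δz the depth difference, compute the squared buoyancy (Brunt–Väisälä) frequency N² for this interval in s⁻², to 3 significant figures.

1.65 × 10⁻⁴ s⁻²

Δρ = 1025.10 − 1024.17 = 0.93 kg m⁻³ over Δz = 165.1 − 111 = 54.1 m.
N² = (9.81/1024.635) × (0.93/54.1) = 1.6458 × 10⁻⁴ s⁻² ≈ 1.65 × 10⁻⁴ s⁻².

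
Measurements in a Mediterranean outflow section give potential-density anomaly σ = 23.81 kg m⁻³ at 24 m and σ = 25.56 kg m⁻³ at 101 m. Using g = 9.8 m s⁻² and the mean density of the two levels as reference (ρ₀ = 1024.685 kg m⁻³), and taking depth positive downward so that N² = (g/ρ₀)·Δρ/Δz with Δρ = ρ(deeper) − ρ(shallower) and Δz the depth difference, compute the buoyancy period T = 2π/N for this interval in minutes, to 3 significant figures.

Δρ = 1025.56 − 1023.81 = 1.75 kg m⁻³ over Δz = 101 − 24 = 77 m.
N² = (9.8/1024.685) × (1.75/77) = 2.1736 × 10⁻⁴ s⁻².
N = √(2.1736 × 10⁻⁴) = 0.014743 rad s⁻¹, so T = 2π/N = 426.18 s = 7.1030 min ≈ 7.10 min.

7.10 min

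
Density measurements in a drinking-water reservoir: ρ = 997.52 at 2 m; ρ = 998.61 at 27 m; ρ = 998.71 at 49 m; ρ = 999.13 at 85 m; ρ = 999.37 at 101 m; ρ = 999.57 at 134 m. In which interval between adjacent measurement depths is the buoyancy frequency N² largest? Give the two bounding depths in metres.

Compute the density gradient over each adjacent pair:
  2–27 m: Δρ/Δz = 1.09/25 = 0.044 kg m⁻⁴
  27–49 m: Δρ/Δz = 0.10/22 = 4.5 × 10⁻³ kg m⁻⁴
  49–85 m: Δρ/Δz = 0.42/36 = 0.012 kg m⁻⁴
  85–101 m: Δρ/Δz = 0.24/16 = 0.015 kg m⁻⁴
  101–134 m: Δρ/Δz = 0.20/33 = 6.1 × 10⁻³ kg m⁻⁴
The largest gradient is in the 2–27 m interval — the pycnocline.

2–27 m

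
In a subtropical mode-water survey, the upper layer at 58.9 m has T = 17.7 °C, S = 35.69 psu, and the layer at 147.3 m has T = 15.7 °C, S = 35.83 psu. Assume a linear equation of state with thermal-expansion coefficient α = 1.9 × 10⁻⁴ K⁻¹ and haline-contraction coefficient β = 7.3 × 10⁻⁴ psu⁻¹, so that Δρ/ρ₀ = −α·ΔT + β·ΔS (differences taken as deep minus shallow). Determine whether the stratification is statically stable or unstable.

stable

ΔT = 15.7 − 17.7 = -2.0 K and ΔS = 35.83 − 35.69 = +0.14 psu (deep − shallow).
−αΔT = 3.80 × 10⁻⁴; βΔS = 1.022 × 10⁻⁴; sum Δρ/ρ₀ = 4.822 × 10⁻⁴.
Δρ/ρ₀ > 0, so Δρ > 0: deeper water is denser → statically stable.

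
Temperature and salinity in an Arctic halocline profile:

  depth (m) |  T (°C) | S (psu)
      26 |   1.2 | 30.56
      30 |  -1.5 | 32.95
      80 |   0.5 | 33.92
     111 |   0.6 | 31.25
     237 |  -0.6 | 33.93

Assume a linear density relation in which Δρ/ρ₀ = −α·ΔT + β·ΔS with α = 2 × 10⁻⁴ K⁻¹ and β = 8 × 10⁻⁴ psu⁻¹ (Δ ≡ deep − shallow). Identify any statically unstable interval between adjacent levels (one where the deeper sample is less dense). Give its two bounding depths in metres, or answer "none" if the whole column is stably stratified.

Evaluate Δρ/ρ₀ = −αΔT + βΔS across each adjacent pair:
  26–30 m: −αΔT+βΔS = −(2 × 10⁻⁴)(-2.7)+(8 × 10⁻⁴)(+2.39) = 2.5 × 10⁻³ → stable
  30–80 m: −αΔT+βΔS = −(2 × 10⁻⁴)(+2.0)+(8 × 10⁻⁴)(+0.97) = 3.8 × 10⁻⁴ → stable
  80–111 m: −αΔT+βΔS = −(2 × 10⁻⁴)(+0.1)+(8 × 10⁻⁴)(-2.67) = -2.2 × 10⁻³ → UNSTABLE
  111–237 m: −αΔT+βΔS = −(2 × 10⁻⁴)(-1.2)+(8 × 10⁻⁴)(+2.68) = 2.4 × 10⁻³ → stable
The 80–111 m interval has Δρ < 0: lighter water underlies denser water.

80–111 m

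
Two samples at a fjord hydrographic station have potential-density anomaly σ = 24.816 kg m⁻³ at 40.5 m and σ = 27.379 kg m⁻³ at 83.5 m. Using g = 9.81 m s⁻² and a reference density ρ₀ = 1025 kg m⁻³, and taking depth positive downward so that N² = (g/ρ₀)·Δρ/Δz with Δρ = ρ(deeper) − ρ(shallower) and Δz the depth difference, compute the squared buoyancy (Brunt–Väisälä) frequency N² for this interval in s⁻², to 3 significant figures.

Δρ = 1027.379 − 1024.816 = 2.563 kg m⁻³ over Δz = 83.5 − 40.5 = 43 m.
N² = (9.81/1025) × (2.563/43) = 5.7046 × 10⁻⁴ s⁻² ≈ 5.70 × 10⁻⁴ s⁻².

5.70 × 10⁻⁴ s⁻²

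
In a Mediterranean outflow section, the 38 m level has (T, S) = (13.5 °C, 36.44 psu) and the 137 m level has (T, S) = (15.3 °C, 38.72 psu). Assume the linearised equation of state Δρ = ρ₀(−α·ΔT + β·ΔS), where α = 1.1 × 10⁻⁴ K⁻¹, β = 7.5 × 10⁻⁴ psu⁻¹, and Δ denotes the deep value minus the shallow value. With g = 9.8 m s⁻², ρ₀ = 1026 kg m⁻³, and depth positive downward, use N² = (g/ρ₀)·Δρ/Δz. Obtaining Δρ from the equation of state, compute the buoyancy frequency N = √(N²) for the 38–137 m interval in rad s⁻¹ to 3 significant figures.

0.0122 rad s⁻¹

ΔT = +1.8 K, ΔS = +2.28 psu (deep − shallow).
Δρ/ρ₀ = −αΔT + βΔS = -1.98 × 10⁻⁴ + 1.71 × 10⁻³ = 1.512 × 10⁻³, so Δρ ≈ 1.551 kg m⁻³.
N² = (g/ρ₀)·Δρ/Δz = g·(Δρ/ρ₀)/Δz = 9.8 × 1.512 × 10⁻³ / 99 = 1.4967 × 10⁻⁴ s⁻².
N = √(1.4967 × 10⁻⁴) = 0.012234 rad s⁻¹ ≈ 0.0122 rad s⁻¹.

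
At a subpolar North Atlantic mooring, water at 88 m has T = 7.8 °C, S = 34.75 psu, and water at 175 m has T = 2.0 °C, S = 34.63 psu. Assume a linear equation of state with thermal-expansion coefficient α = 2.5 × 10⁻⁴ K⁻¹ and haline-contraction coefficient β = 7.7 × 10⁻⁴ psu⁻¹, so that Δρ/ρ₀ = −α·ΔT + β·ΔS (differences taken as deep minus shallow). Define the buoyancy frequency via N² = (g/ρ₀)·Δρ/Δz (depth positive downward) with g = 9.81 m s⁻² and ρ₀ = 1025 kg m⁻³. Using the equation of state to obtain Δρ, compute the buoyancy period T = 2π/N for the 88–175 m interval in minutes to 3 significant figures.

8.46 min

ΔT = -5.8 K, ΔS = -0.12 psu (deep − shallow).
Δρ/ρ₀ = −αΔT + βΔS = 1.45 × 10⁻³ − 9.24 × 10⁻⁵ = 1.3576 × 10⁻³, so Δρ ≈ 1.392 kg m⁻³.
N² = (g/ρ₀)·Δρ/Δz = g·(Δρ/ρ₀)/Δz = 9.81 × 1.3576 × 10⁻³ / 87 = 1.5308 × 10⁻⁴ s⁻².
N = √(1.5308 × 10⁻⁴) = 0.012373 rad s⁻¹ → T = 2π/N = 507.81 s = 8.4635 min ≈ 8.46 min.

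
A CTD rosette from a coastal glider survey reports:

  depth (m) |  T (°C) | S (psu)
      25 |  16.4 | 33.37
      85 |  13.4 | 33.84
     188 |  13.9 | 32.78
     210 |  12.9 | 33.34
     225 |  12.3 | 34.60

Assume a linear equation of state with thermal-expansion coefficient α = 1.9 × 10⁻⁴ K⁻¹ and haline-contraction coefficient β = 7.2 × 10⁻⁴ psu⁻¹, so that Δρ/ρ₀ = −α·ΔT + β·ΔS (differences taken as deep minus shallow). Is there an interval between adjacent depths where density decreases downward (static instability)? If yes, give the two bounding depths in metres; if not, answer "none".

Evaluate Δρ/ρ₀ = −αΔT + βΔS across each adjacent pair:
  25–85 m: −αΔT+βΔS = −(1.9 × 10⁻⁴)(-3.0)+(7.2 × 10⁻⁴)(+0.47) = 9.1 × 10⁻⁴ → stable
  85–188 m: −αΔT+βΔS = −(1.9 × 10⁻⁴)(+0.5)+(7.2 × 10⁻⁴)(-1.06) = -8.6 × 10⁻⁴ → UNSTABLE
  188–210 m: −αΔT+βΔS = −(1.9 × 10⁻⁴)(-1.0)+(7.2 × 10⁻⁴)(+0.56) = 5.9 × 10⁻⁴ → stable
  210–225 m: −αΔT+βΔS = −(1.9 × 10⁻⁴)(-0.6)+(7.2 × 10⁻⁴)(+1.26) = 1.0 × 10⁻³ → stable
The 85–188 m interval has Δρ < 0: lighter water underlies denser water.

85–188 m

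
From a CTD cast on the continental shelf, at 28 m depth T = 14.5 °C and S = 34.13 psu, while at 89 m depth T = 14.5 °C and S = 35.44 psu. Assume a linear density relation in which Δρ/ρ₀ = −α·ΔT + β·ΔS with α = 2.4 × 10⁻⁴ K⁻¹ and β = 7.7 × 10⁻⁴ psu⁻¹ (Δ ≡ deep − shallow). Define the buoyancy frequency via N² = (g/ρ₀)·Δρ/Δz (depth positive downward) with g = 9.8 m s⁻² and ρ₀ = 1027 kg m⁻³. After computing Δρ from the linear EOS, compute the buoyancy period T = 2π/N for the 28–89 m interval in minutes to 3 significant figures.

ΔT = +0.0 K, ΔS = +1.31 psu (deep − shallow).
Δρ/ρ₀ = −αΔT + βΔS = 0 + 1.0087 × 10⁻³ = 1.0087 × 10⁻³, so Δρ ≈ 1.036 kg m⁻³.
N² = (g/ρ₀)·Δρ/Δz = g·(Δρ/ρ₀)/Δz = 9.8 × 1.0087 × 10⁻³ / 61 = 1.6205 × 10⁻⁴ s⁻².
N = √(1.6205 × 10⁻⁴) = 0.012730 rad s⁻¹ → T = 2π/N = 493.57 s = 8.2262 min ≈ 8.23 min.

8.23 min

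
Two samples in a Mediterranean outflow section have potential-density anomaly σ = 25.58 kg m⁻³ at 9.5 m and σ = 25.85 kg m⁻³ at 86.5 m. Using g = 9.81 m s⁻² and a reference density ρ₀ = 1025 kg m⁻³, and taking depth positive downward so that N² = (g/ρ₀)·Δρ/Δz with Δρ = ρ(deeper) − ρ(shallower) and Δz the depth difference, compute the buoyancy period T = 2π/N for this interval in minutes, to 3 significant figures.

Δρ = 1025.85 − 1025.58 = 0.27 kg m⁻³ over Δz = 86.5 − 9.5 = 77 m.
N² = (9.81/1025) × (0.27/77) = 3.3560 × 10⁻⁵ s⁻².
N = √(3.3560 × 10⁻⁵) = 5.7931 × 10⁻³ rad s⁻¹, so T = 2π/N = 1.0846 × 10³ s = 18.077 min ≈ 18.1 min.

18.1 min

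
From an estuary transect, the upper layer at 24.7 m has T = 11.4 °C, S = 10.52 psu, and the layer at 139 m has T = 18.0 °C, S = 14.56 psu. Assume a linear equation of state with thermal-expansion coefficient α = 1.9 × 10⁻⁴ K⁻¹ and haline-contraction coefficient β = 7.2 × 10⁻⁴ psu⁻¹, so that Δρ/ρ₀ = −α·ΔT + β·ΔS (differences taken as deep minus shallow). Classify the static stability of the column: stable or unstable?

stable

ΔT = 18.0 − 11.4 = +6.6 K and ΔS = 14.56 − 10.52 = +4.04 psu (deep − shallow).
−αΔT = -1.254 × 10⁻³; βΔS = 2.9088 × 10⁻³; sum Δρ/ρ₀ = 1.6548 × 10⁻³.
Δρ/ρ₀ > 0, so Δρ > 0: deeper water is denser → statically stable.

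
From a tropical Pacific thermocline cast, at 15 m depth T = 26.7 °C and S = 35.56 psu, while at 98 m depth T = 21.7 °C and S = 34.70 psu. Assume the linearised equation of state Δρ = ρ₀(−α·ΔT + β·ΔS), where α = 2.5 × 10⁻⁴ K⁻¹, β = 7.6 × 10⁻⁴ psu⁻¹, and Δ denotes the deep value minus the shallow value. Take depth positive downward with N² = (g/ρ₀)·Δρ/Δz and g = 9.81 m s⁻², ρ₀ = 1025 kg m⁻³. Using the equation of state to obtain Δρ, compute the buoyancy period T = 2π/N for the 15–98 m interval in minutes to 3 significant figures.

ΔT = -5.0 K, ΔS = -0.86 psu (deep − shallow).
Δρ/ρ₀ = −αΔT + βΔS = 1.25 × 10⁻³ − 6.536 × 10⁻⁴ = 5.964 × 10⁻⁴, so Δρ ≈ 0.6113 kg m⁻³.
N² = (g/ρ₀)·Δρ/Δz = g·(Δρ/ρ₀)/Δz = 9.81 × 5.964 × 10⁻⁴ / 83 = 7.0490 × 10⁻⁵ s⁻².
N = √(7.0490 × 10⁻⁵) = 8.3958 × 10⁻³ rad s⁻¹ → T = 2π/N = 748.37 s = 12.473 min ≈ 12.5 min.

12.5 min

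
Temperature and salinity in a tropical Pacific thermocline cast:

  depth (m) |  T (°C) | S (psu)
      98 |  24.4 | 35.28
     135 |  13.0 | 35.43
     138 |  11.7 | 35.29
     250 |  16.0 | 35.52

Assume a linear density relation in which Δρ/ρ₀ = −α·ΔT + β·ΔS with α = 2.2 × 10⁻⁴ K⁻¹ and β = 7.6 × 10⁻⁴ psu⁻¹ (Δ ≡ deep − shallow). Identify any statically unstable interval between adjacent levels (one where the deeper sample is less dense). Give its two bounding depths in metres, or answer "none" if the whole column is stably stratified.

138–250 m

Evaluate Δρ/ρ₀ = −αΔT + βΔS across each adjacent pair:
  98–135 m: −αΔT+βΔS = −(2.2 × 10⁻⁴)(-11.4)+(7.6 × 10⁻⁴)(+0.15) = 2.6 × 10⁻³ → stable
  135–138 m: −αΔT+βΔS = −(2.2 × 10⁻⁴)(-1.3)+(7.6 × 10⁻⁴)(-0.14) = 1.8 × 10⁻⁴ → stable
  138–250 m: −αΔT+βΔS = −(2.2 × 10⁻⁴)(+4.3)+(7.6 × 10⁻⁴)(+0.23) = -7.7 × 10⁻⁴ → UNSTABLE
The 138–250 m interval has Δρ < 0: lighter water underlies denser water.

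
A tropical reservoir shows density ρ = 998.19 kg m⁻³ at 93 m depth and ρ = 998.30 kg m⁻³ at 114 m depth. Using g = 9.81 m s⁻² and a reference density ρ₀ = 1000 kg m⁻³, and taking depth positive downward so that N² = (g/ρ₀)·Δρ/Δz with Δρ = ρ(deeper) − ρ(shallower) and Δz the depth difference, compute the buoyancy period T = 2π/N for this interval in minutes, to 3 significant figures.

Δρ = 998.30 − 998.19 = 0.11 kg m⁻³ over Δz = 114 − 93 = 21 m.
N² = (9.81/1000) × (0.11/21) = 5.1386 × 10⁻⁵ s⁻².
N = √(5.1386 × 10⁻⁵) = 7.1684 × 10⁻³ rad s⁻¹, so T = 2π/N = 876.51 s = 14.608 min ≈ 14.6 min.

14.6 min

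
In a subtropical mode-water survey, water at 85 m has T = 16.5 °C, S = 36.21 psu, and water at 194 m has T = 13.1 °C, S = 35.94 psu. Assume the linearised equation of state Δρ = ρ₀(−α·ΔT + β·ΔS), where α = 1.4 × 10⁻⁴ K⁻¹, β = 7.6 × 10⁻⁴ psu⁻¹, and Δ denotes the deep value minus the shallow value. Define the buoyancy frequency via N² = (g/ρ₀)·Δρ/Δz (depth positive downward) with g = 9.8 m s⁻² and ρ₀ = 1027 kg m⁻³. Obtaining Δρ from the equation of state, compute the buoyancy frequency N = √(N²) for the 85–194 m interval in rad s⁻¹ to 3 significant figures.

ΔT = -3.4 K, ΔS = -0.27 psu (deep − shallow).
Δρ/ρ₀ = −αΔT + βΔS = 4.76 × 10⁻⁴ − 2.052 × 10⁻⁴ = 2.708 × 10⁻⁴, so Δρ ≈ 0.2781 kg m⁻³.
N² = (g/ρ₀)·Δρ/Δz = g·(Δρ/ρ₀)/Δz = 9.8 × 2.708 × 10⁻⁴ / 109 = 2.4347 × 10⁻⁵ s⁻².
N = √(2.4347 × 10⁻⁵) = 4.9343 × 10⁻³ rad s⁻¹ ≈ 4.93 × 10⁻³ rad s⁻¹.

4.93 × 10⁻³ rad s⁻¹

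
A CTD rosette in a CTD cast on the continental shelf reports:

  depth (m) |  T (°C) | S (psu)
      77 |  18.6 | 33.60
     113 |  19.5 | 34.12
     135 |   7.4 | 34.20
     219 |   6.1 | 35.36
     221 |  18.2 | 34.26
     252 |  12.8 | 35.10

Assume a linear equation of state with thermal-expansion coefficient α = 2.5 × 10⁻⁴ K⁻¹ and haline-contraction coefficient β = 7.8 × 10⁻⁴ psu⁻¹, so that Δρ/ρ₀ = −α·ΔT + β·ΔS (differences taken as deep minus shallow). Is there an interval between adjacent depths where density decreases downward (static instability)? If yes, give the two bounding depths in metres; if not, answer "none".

Evaluate Δρ/ρ₀ = −αΔT + βΔS across each adjacent pair:
  77–113 m: −αΔT+βΔS = −(2.5 × 10⁻⁴)(+0.9)+(7.8 × 10⁻⁴)(+0.52) = 1.8 × 10⁻⁴ → stable
  113–135 m: −αΔT+βΔS = −(2.5 × 10⁻⁴)(-12.1)+(7.8 × 10⁻⁴)(+0.08) = 3.1 × 10⁻³ → stable
  135–219 m: −αΔT+βΔS = −(2.5 × 10⁻⁴)(-1.3)+(7.8 × 10⁻⁴)(+1.16) = 1.2 × 10⁻³ → stable
  219–221 m: −αΔT+βΔS = −(2.5 × 10⁻⁴)(+12.1)+(7.8 × 10⁻⁴)(-1.10) = -3.9 × 10⁻³ → UNSTABLE
  221–252 m: −αΔT+βΔS = −(2.5 × 10⁻⁴)(-5.4)+(7.8 × 10⁻⁴)(+0.84) = 2.0 × 10⁻³ → stable
The 219–221 m interval has Δρ < 0: lighter water underlies denser water.

219–221 m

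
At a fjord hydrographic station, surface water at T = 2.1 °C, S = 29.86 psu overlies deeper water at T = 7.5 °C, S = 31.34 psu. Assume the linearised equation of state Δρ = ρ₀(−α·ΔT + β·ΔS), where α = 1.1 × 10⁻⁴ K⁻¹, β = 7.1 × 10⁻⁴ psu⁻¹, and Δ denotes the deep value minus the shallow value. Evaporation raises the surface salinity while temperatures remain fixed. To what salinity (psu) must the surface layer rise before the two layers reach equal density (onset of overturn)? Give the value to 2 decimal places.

30.50 psu

Neutral buoyancy requires −α(T_deep − T_surf) + β(S_deep − S_surf′) = 0.
S_surf′ = S_deep − (α/β)·ΔT = 31.34 − (1.1 × 10⁻⁴/7.1 × 10⁻⁴)·(+5.4) = 30.5034 psu.
Increase required: 30.5034 − 29.86 = 0.6434 psu.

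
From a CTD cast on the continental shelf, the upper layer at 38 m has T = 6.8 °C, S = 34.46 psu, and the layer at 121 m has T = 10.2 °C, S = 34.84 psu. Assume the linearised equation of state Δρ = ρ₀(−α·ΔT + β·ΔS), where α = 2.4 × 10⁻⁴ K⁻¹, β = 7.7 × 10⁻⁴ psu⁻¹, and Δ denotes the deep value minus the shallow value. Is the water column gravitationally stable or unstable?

ΔT = 10.2 − 6.8 = +3.4 K and ΔS = 34.84 − 34.46 = +0.38 psu (deep − shallow).
−αΔT = -8.16 × 10⁻⁴; βΔS = 2.926 × 10⁻⁴; sum Δρ/ρ₀ = -5.234 × 10⁻⁴.
Δρ/ρ₀ < 0, so Δρ < 0: deeper water is lighter → statically unstable; the column would overturn.

unstable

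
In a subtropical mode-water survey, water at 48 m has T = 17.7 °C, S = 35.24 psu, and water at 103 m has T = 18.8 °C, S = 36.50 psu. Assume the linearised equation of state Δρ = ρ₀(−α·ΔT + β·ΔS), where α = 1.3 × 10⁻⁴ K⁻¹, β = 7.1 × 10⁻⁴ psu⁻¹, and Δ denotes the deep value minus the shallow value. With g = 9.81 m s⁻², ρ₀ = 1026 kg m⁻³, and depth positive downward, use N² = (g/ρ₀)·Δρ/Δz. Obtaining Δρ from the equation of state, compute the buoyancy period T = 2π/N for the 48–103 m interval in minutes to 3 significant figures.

ΔT = +1.1 K, ΔS = +1.26 psu (deep − shallow).
Δρ/ρ₀ = −αΔT + βΔS = -1.43 × 10⁻⁴ + 8.946 × 10⁻⁴ = 7.516 × 10⁻⁴, so Δρ ≈ 0.7711 kg m⁻³.
N² = (g/ρ₀)·Δρ/Δz = g·(Δρ/ρ₀)/Δz = 9.81 × 7.516 × 10⁻⁴ / 55 = 1.3406 × 10⁻⁴ s⁻².
N = √(1.3406 × 10⁻⁴) = 0.011578 rad s⁻¹ → T = 2π/N = 542.68 s = 9.0447 min ≈ 9.04 min.

9.04 min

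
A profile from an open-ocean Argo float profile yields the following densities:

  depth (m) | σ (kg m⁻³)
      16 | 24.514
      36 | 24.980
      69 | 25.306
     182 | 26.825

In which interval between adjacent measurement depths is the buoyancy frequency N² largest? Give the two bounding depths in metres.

Compute the density gradient over each adjacent pair:
  16–36 m: Δρ/Δz = 0.466/20 = 0.023 kg m⁻⁴
  36–69 m: Δρ/Δz = 0.326/33 = 9.9 × 10⁻³ kg m⁻⁴
  69–182 m: Δρ/Δz = 1.519/113 = 0.013 kg m⁻⁴
The largest gradient is in the 16–36 m interval — the pycnocline.

16–36 m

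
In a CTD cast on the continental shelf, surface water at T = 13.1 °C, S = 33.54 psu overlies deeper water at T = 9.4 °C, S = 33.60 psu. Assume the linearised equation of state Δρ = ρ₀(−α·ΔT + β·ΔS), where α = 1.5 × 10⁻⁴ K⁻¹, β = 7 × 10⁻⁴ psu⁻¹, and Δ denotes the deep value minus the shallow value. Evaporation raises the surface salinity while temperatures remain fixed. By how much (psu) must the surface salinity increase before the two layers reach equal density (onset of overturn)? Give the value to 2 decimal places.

Neutral buoyancy requires −α(T_deep − T_surf) + β(S_deep − S_surf′) = 0.
S_surf′ = S_deep − (α/β)·ΔT = 33.60 − (1.5 × 10⁻⁴/7 × 10⁻⁴)·(-3.7) = 34.3929 psu.
Increase required: 34.3929 − 33.54 = 0.8529 psu.

0.85 psu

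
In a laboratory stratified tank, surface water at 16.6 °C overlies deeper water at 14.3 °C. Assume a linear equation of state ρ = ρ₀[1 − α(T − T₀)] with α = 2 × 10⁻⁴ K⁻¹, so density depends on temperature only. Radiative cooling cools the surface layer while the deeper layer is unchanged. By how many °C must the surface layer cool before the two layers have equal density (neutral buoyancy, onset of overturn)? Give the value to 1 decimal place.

2.3 °C

With temperature the only control, equal density requires T_surf′ = T_deep.
T_surf′ = 14.3 °C.
Cooling required: 16.6 − 14.3 = 2.3 °C.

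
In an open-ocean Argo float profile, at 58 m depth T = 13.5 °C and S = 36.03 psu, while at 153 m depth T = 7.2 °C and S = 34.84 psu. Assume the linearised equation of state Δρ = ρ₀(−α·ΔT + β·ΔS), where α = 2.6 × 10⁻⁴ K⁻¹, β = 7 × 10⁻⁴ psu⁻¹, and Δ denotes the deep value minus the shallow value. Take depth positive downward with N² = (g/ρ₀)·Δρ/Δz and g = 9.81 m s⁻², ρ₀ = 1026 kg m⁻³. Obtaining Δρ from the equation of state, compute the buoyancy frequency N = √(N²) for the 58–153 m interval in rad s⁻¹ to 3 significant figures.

9.12 × 10⁻³ rad s⁻¹

ΔT = -6.3 K, ΔS = -1.19 psu (deep − shallow).
Δρ/ρ₀ = −αΔT + βΔS = 1.638 × 10⁻³ − 8.33 × 10⁻⁴ = 8.05 × 10⁻⁴, so Δρ ≈ 0.8259 kg m⁻³.
N² = (g/ρ₀)·Δρ/Δz = g·(Δρ/ρ₀)/Δz = 9.81 × 8.05 × 10⁻⁴ / 95 = 8.3127 × 10⁻⁵ s⁻².
N = √(8.3127 × 10⁻⁵) = 9.1174 × 10⁻³ rad s⁻¹ ≈ 9.12 × 10⁻³ rad s⁻¹.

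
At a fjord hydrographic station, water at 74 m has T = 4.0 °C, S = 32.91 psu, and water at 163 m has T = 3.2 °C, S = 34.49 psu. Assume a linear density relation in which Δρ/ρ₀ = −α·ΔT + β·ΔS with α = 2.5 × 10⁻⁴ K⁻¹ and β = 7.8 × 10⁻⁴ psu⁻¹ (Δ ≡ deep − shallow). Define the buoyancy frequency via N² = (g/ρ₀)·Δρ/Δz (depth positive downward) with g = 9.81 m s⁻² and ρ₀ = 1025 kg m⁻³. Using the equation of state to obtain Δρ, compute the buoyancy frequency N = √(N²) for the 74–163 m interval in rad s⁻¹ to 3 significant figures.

ΔT = -0.8 K, ΔS = +1.58 psu (deep − shallow).
Δρ/ρ₀ = −αΔT + βΔS = 2.00 × 10⁻⁴ + 1.2324 × 10⁻³ = 1.4324 × 10⁻³, so Δρ ≈ 1.468 kg m⁻³.
N² = (g/ρ₀)·Δρ/Δz = g·(Δρ/ρ₀)/Δz = 9.81 × 1.4324 × 10⁻³ / 89 = 1.5789 × 10⁻⁴ s⁻².
N = √(1.5789 × 10⁻⁴) = 0.012565 rad s⁻¹ ≈ 0.0126 rad s⁻¹.

0.0126 rad s⁻¹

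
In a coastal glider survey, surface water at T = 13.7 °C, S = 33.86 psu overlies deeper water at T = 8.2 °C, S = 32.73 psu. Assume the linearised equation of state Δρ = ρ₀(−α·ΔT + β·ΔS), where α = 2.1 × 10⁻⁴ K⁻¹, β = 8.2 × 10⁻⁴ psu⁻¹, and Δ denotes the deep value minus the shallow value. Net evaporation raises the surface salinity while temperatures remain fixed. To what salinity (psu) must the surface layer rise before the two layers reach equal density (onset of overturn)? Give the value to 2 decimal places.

34.14 psu

Neutral buoyancy requires −α(T_deep − T_surf) + β(S_deep − S_surf′) = 0.
S_surf′ = S_deep − (α/β)·ΔT = 32.73 − (2.1 × 10⁻⁴/8.2 × 10⁻⁴)·(-5.5) = 34.1385 psu.
Increase required: 34.1385 − 33.86 = 0.2785 psu.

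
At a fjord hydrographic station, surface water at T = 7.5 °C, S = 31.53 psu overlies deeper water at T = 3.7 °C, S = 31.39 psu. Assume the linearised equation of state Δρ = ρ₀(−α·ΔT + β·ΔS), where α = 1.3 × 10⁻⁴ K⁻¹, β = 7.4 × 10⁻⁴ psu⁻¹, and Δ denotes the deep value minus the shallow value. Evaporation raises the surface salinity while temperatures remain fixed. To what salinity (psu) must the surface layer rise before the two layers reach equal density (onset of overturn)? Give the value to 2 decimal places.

32.06 psu

Neutral buoyancy requires −α(T_deep − T_surf) + β(S_deep − S_surf′) = 0.
S_surf′ = S_deep − (α/β)·ΔT = 31.39 − (1.3 × 10⁻⁴/7.4 × 10⁻⁴)·(-3.8) = 32.0576 psu.
Increase required: 32.0576 − 31.53 = 0.5276 psu.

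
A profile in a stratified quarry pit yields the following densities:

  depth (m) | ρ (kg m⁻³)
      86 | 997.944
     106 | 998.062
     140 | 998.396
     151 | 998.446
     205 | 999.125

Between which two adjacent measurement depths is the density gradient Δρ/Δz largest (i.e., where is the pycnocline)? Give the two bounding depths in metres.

Compute the density gradient over each adjacent pair:
  86–106 m: Δρ/Δz = 0.118/20 = 5.9 × 10⁻³ kg m⁻⁴
  106–140 m: Δρ/Δz = 0.334/34 = 9.8 × 10⁻³ kg m⁻⁴
  140–151 m: Δρ/Δz = 0.050/11 = 4.5 × 10⁻³ kg m⁻⁴
  151–205 m: Δρ/Δz = 0.679/54 = 0.013 kg m⁻⁴
The largest gradient is in the 151–205 m interval — the pycnocline.

151–205 m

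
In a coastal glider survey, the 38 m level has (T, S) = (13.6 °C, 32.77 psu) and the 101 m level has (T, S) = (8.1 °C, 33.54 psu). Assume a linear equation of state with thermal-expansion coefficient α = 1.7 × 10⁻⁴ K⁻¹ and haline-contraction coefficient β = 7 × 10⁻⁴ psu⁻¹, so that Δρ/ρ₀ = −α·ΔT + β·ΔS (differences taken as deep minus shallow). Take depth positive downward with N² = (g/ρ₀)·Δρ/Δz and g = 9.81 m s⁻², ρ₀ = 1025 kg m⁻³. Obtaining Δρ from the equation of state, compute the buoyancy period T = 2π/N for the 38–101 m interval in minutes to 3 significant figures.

6.91 min

ΔT = -5.5 K, ΔS = +0.77 psu (deep − shallow).
Δρ/ρ₀ = −αΔT + βΔS = 9.35 × 10⁻⁴ + 5.39 × 10⁻⁴ = 1.474 × 10⁻³, so Δρ ≈ 1.511 kg m⁻³.
N² = (g/ρ₀)·Δρ/Δz = g·(Δρ/ρ₀)/Δz = 9.81 × 1.474 × 10⁻³ / 63 = 2.2952 × 10⁻⁴ s⁻².
N = √(2.2952 × 10⁻⁴) = 0.015150 rad s⁻¹ → T = 2π/N = 414.73 s = 6.9122 min ≈ 6.91 min.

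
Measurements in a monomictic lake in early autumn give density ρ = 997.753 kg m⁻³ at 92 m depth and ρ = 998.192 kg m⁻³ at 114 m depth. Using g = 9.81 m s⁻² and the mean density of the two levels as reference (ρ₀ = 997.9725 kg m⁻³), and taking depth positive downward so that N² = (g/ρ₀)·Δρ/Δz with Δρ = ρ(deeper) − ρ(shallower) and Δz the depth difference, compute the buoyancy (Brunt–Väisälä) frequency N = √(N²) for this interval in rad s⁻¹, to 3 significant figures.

0.0140 rad s⁻¹

Δρ = 998.192 − 997.753 = 0.439 kg m⁻³ over Δz = 114 − 92 = 22 m.
N² = (9.81/997.9725) × (0.439/22) = 1.9615 × 10⁻⁴ s⁻².
N = √(1.9615 × 10⁻⁴) = 0.014005 rad s⁻¹ ≈ 0.0140 rad s⁻¹.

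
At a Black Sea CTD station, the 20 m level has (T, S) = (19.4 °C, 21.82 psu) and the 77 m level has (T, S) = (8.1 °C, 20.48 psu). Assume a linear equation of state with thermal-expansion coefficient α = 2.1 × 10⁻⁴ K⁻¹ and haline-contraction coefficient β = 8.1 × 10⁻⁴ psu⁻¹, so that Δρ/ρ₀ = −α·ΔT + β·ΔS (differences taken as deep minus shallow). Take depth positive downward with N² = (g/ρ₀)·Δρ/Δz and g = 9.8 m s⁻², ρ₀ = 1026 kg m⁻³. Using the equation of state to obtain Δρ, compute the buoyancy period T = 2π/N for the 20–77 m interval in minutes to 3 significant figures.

7.04 min

ΔT = -11.3 K, ΔS = -1.34 psu (deep − shallow).
Δρ/ρ₀ = −αΔT + βΔS = 2.373 × 10⁻³ − 1.0854 × 10⁻³ = 1.2876 × 10⁻³, so Δρ ≈ 1.321 kg m⁻³.
N² = (g/ρ₀)·Δρ/Δz = g·(Δρ/ρ₀)/Δz = 9.8 × 1.2876 × 10⁻³ / 57 = 2.2138 × 10⁻⁴ s⁻².
N = √(2.2138 × 10⁻⁴) = 0.014879 rad s⁻¹ → T = 2π/N = 422.29 s = 7.0382 min ≈ 7.04 min.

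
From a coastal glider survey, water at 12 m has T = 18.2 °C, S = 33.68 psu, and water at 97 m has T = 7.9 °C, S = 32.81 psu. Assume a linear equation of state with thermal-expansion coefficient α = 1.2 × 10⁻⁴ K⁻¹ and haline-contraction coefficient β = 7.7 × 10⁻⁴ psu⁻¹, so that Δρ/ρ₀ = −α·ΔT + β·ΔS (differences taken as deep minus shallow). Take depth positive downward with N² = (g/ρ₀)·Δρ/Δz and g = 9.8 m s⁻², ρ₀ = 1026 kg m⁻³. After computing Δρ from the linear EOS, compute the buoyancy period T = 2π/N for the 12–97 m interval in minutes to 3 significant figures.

ΔT = -10.3 K, ΔS = -0.87 psu (deep − shallow).
Δρ/ρ₀ = −αΔT + βΔS = 1.236 × 10⁻³ − 6.699 × 10⁻⁴ = 5.661 × 10⁻⁴, so Δρ ≈ 0.5808 kg m⁻³.
N² = (g/ρ₀)·Δρ/Δz = g·(Δρ/ρ₀)/Δz = 9.8 × 5.661 × 10⁻⁴ / 85 = 6.5268 × 10⁻⁵ s⁻².
N = √(6.5268 × 10⁻⁵) = 8.0789 × 10⁻³ rad s⁻¹ → T = 2π/N = 777.73 s = 12.962 min ≈ 13.0 min.

13.0 min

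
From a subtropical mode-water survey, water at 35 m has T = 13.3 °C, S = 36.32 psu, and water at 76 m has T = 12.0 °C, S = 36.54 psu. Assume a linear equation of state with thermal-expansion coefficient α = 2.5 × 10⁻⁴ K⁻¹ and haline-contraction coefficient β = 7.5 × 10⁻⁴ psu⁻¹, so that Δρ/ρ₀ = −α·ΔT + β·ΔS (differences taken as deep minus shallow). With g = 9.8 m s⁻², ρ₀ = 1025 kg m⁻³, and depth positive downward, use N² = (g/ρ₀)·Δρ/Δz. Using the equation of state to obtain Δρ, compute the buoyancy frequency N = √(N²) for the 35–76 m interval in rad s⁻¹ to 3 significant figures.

0.0108 rad s⁻¹

ΔT = -1.3 K, ΔS = +0.22 psu (deep − shallow).
Δρ/ρ₀ = −αΔT + βΔS = 3.25 × 10⁻⁴ + 1.65 × 10⁻⁴ = 4.90 × 10⁻⁴, so Δρ ≈ 0.5022 kg m⁻³.
N² = (g/ρ₀)·Δρ/Δz = g·(Δρ/ρ₀)/Δz = 9.8 × 4.90 × 10⁻⁴ / 41 = 1.1712 × 10⁻⁴ s⁻².
N = √(1.1712 × 10⁻⁴) = 0.010822 rad s⁻¹ ≈ 0.0108 rad s⁻¹.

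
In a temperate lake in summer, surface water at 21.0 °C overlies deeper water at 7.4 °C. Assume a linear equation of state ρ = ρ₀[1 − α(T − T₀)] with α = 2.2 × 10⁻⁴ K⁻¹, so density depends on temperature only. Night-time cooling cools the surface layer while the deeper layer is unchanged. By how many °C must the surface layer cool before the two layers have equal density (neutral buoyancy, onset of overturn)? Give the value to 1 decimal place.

13.6 °C

With temperature the only control, equal density requires T_surf′ = T_deep.
T_surf′ = 7.4 °C.
Cooling required: 21.0 − 7.4 = 13.6 °C.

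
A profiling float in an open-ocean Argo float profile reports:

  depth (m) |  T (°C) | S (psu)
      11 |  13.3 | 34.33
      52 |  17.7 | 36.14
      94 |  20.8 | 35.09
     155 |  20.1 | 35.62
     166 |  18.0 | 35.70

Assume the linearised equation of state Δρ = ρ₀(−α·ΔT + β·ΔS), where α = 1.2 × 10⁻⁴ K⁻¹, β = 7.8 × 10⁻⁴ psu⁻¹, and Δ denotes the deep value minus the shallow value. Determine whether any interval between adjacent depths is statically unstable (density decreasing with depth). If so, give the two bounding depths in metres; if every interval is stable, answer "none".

Evaluate Δρ/ρ₀ = −αΔT + βΔS across each adjacent pair:
  11–52 m: −αΔT+βΔS = −(1.2 × 10⁻⁴)(+4.4)+(7.8 × 10⁻⁴)(+1.81) = 8.8 × 10⁻⁴ → stable
  52–94 m: −αΔT+βΔS = −(1.2 × 10⁻⁴)(+3.1)+(7.8 × 10⁻⁴)(-1.05) = -1.2 × 10⁻³ → UNSTABLE
  94–155 m: −αΔT+βΔS = −(1.2 × 10⁻⁴)(-0.7)+(7.8 × 10⁻⁴)(+0.53) = 5.0 × 10⁻⁴ → stable
  155–166 m: −αΔT+βΔS = −(1.2 × 10⁻⁴)(-2.1)+(7.8 × 10⁻⁴)(+0.08) = 3.1 × 10⁻⁴ → stable
The 52–94 m interval has Δρ < 0: lighter water underlies denser water.

52–94 m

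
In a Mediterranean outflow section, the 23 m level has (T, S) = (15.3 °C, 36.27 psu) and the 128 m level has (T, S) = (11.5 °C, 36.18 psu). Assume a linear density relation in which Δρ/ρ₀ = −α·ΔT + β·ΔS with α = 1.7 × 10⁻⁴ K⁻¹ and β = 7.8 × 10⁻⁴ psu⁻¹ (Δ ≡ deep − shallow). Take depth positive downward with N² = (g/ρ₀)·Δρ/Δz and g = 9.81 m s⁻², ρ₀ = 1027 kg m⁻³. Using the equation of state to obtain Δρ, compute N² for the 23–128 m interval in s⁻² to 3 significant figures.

ΔT = -3.8 K, ΔS = -0.09 psu (deep − shallow).
Δρ/ρ₀ = −αΔT + βΔS = 6.46 × 10⁻⁴ − 7.02 × 10⁻⁵ = 5.758 × 10⁻⁴, so Δρ ≈ 0.5913 kg m⁻³.
N² = (g/ρ₀)·Δρ/Δz = g·(Δρ/ρ₀)/Δz = 9.81 × 5.758 × 10⁻⁴ / 105 = 5.3796 × 10⁻⁵ s⁻² ≈ 5.38 × 10⁻⁵ s⁻².

5.38 × 10⁻⁵ s⁻²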